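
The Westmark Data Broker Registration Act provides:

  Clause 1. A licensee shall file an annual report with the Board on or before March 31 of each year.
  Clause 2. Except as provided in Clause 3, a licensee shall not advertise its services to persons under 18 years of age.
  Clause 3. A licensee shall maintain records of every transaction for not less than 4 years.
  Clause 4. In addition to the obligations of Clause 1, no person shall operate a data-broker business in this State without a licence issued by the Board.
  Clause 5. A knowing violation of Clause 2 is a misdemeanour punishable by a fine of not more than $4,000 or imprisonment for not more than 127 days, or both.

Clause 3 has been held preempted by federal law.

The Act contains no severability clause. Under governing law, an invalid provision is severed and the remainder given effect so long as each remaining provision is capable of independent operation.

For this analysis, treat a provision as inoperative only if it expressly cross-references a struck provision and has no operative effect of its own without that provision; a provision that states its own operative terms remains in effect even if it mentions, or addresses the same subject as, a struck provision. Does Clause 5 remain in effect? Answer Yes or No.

Yes

Clause 3 is struck. Although Clause 2 refers to Clause 3, its operative terms do not depend on Clause 3, so it remains in effect. Nothing else in the Act is defined by reference to Clause 3. With no severability clause, the stated default rule severs what cannot stand and enforces each remaining provision that can operate on its own. Clause 1, Clause 2, Clause 4, and Clause 5 remain in effect. Clause 5 is among the surviving provisions, so the answer is yes.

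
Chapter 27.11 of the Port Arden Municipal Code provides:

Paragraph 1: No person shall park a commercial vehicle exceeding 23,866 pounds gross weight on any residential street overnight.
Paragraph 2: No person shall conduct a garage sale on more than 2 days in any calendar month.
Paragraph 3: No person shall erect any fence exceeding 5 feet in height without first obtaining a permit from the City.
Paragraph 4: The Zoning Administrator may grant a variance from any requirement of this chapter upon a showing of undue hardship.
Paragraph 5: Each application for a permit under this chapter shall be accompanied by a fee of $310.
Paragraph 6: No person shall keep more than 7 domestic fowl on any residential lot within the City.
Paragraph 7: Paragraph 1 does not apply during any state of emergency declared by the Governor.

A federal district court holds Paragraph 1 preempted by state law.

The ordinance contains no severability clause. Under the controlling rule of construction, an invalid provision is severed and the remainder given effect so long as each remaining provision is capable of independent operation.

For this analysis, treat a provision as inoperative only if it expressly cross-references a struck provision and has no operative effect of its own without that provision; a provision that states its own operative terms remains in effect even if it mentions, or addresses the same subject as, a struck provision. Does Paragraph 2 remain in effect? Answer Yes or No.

Paragraph 1 is struck. Paragraph 7 operates only by reference to Paragraph 1, so it falls with Paragraph 1. With no severability clause, the stated default rule severs what cannot stand and enforces each remaining provision that can operate on its own. Paragraph 2, Paragraph 3, Paragraph 4, Paragraph 5, and Paragraph 6 remain in effect. Paragraph 2 is among the surviving provisions, so the answer is yes.

Yes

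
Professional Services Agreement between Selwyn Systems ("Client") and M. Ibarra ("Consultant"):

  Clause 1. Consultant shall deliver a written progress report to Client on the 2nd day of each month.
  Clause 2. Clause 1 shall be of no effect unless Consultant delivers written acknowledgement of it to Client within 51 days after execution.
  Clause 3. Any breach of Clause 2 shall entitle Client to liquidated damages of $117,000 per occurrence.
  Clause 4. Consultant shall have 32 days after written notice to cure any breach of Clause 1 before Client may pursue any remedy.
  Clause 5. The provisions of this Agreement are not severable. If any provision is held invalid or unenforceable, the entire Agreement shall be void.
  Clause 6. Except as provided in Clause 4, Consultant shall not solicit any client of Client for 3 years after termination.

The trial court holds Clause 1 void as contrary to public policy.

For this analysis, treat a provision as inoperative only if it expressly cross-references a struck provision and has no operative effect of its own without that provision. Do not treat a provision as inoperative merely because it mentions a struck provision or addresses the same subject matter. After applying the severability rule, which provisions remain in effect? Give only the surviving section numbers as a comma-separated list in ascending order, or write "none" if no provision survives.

none

Clause 1 is struck. The only function of Clause 2 is the acknowledgement condition for Clause 1, so it cannot stand once Clause 1 is removed. Clause 4 merely fixes the cure period for breach of Clause 1; with Clause 1 gone it has nothing to operate on and falls away. Clause 3 does nothing except set the liquidated-damages amount by reference to Clause 2; with Clause 2 gone it has no independent effect and is inoperative. Clause 5 provides that the Agreement is not severable, so the invalidity of any one provision voids the entire Agreement. No provision of the Agreement survives.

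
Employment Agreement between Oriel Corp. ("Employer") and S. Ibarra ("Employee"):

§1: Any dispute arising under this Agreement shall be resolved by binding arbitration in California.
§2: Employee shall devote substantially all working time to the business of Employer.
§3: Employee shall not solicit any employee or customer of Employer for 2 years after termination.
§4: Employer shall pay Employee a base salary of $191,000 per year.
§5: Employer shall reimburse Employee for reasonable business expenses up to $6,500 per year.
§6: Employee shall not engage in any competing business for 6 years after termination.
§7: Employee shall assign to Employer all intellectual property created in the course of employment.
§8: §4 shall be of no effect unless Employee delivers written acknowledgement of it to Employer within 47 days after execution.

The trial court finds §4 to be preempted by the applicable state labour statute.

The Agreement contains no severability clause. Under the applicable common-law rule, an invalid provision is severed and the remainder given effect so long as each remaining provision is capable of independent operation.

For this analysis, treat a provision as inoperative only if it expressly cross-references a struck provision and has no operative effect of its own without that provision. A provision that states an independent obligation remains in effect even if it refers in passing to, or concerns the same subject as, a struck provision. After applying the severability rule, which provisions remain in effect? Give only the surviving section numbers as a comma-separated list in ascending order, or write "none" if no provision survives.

§4 is struck. §8 merely fixes the acknowledgement condition for §4; with §4 gone it has nothing to operate on and falls away. With no severability clause, the stated default rule severs what cannot stand and enforces each remaining provision that can operate on its own. That leaves §1, §2, §3, §5, §6, and §7 in effect.

1, 2, 3, 5, 6, 7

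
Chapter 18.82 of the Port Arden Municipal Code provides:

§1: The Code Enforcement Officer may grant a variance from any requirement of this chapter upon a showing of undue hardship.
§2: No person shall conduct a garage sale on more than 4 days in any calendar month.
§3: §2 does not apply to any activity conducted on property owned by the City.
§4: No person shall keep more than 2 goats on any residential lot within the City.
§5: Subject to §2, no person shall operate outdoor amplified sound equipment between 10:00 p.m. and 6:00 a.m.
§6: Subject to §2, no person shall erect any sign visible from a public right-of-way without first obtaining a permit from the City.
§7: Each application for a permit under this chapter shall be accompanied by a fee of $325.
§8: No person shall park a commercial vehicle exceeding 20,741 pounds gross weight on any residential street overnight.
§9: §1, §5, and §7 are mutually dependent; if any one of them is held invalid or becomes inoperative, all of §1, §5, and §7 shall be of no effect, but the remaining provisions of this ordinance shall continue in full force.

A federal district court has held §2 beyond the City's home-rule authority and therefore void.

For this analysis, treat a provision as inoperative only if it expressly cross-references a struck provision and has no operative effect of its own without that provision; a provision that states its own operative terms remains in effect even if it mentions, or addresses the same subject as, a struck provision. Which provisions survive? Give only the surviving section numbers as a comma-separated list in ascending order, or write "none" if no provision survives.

§2 is struck. §3 has no operative effect of its own apart from §2 and is therefore inoperative. §5 mentions §2 but its own obligation stands independently of §2, so §5 is not affected. Although §6 refers to §2, its operative terms do not depend on §2, so it remains in effect. §9 ties §1, §5, and §7 together, but none of those is affected here; the remaining provisions continue in force under §9. The provisions still in force are §1, §4, §5, §6, §7, §8, and §9.

1, 4, 5, 6, 7, 8, 9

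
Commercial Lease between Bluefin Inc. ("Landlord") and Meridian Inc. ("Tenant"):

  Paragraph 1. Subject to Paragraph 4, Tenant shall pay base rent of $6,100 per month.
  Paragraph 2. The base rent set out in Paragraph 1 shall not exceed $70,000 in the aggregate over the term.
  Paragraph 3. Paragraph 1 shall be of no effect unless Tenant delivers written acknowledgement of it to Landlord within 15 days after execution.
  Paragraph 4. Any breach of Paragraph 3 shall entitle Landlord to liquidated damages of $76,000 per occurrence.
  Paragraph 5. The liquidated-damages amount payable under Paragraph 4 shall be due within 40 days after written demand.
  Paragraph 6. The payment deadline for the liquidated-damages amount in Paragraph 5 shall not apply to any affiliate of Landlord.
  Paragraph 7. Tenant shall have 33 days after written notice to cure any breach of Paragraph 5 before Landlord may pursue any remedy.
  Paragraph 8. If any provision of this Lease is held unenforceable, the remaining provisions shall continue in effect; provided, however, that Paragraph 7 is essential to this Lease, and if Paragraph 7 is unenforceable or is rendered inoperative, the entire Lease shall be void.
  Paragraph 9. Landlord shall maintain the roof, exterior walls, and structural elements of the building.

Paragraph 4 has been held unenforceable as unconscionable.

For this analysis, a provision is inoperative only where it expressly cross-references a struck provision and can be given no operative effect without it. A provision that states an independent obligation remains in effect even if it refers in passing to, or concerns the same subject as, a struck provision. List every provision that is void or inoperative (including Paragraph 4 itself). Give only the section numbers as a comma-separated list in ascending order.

1, 2, 3, 4, 5, 6, 7, 8, 9

Paragraph 4 is struck. Paragraph 5 does nothing except set the payment deadline for the liquidated-damages amount by reference to Paragraph 4; with Paragraph 4 gone it has no independent effect and is inoperative. Paragraph 6 does nothing except set the carve-out from the payment deadline for the liquidated-damages amount by reference to Paragraph 5; with Paragraph 5 gone it has no independent effect and is inoperative. Paragraph 7 has no operative effect of its own apart from Paragraph 5 and is therefore inoperative. Paragraph 8 makes Paragraph 7 an essential term, and Paragraph 7 has been rendered inoperative by the cascade; under Paragraph 8, the entire Lease is therefore void. No provision of the Lease survives.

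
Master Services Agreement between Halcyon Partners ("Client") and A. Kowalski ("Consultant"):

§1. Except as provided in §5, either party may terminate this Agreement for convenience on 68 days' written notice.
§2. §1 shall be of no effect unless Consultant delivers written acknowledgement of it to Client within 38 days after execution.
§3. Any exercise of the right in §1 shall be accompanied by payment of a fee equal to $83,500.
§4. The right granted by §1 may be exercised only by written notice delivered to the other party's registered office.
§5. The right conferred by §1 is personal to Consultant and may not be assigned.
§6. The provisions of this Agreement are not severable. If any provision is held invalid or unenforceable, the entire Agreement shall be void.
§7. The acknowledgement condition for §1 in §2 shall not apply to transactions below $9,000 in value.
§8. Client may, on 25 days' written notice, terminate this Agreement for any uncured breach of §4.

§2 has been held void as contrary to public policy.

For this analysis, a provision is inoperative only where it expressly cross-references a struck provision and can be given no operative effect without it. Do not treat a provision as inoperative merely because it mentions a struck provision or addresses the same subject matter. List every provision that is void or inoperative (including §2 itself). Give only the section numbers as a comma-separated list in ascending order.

1, 2, 3, 4, 5, 6, 7, 8

§2 is struck. §7 does nothing except set the carve-out from the acknowledgement condition for §1 by reference to §2; with §2 gone it has no independent effect and is inoperative. §6 provides that the Agreement is not severable, so the invalidity of any one provision voids the entire Agreement. No provision of the Agreement survives.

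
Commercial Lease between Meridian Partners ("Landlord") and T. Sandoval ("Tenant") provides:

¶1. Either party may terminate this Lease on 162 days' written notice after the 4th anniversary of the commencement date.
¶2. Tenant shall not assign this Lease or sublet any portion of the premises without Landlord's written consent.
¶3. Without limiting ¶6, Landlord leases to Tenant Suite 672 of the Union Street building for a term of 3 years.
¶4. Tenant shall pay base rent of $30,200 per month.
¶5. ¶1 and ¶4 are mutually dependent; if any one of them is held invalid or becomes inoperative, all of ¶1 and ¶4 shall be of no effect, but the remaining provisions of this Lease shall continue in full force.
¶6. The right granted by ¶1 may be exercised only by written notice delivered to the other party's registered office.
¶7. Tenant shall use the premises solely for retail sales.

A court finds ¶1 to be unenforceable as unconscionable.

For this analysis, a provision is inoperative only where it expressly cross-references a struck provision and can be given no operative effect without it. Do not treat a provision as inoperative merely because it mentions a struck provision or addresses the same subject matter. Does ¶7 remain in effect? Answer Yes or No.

¶1 is struck. ¶6 merely fixes the notice requirement for ¶1; with ¶1 gone it has nothing to operate on and falls away. Although ¶3 refers to ¶6, its operative terms do not depend on ¶6, so it remains in effect. ¶5 declares ¶1 and ¶4 mutually dependent; since one of them has fallen, all of them are of no effect. That brings down ¶4 as well. The remainder continues in force under ¶5. The provisions still in force are ¶2, ¶3, ¶5, and ¶7. ¶7 is among the surviving provisions, so the answer is yes.

Yes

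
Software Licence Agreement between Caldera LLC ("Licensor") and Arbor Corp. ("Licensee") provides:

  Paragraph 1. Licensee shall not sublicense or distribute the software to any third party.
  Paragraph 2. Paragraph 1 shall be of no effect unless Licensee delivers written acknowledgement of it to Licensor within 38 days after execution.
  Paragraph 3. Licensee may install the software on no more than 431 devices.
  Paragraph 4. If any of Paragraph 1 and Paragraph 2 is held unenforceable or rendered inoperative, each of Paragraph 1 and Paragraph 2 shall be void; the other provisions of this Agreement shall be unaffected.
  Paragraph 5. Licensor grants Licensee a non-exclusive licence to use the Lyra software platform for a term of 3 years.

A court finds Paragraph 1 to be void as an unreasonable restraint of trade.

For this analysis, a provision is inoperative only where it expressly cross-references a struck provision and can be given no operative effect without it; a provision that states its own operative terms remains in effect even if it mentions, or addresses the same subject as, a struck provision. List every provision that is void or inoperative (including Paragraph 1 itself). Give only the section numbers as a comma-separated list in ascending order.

Paragraph 1 is struck. Paragraph 2 has no operative effect of its own apart from Paragraph 1 and is therefore inoperative. Paragraph 4 declares Paragraph 1 and Paragraph 2 mutually dependent; since one of them has fallen, all of them are of no effect. The remainder continues in force under Paragraph 4. Paragraph 3, Paragraph 4, and Paragraph 5 remain in effect.

1, 2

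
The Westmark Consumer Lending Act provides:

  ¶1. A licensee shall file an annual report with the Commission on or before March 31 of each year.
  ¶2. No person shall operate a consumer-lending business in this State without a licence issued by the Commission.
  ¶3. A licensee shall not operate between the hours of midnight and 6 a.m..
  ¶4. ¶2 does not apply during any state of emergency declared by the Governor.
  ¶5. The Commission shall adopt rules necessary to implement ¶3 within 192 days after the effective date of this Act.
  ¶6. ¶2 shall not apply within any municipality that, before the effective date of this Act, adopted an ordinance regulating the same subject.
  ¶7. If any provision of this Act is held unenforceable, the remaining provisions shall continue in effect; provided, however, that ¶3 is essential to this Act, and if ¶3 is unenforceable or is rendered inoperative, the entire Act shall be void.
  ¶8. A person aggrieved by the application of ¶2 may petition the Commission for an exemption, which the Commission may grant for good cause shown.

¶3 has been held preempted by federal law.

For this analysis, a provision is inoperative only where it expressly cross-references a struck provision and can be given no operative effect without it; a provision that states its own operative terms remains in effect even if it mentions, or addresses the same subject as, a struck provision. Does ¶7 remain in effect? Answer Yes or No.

¶3 is struck. The only function of ¶5 is the rulemaking mandate for ¶3, so it cannot stand once ¶3 is removed. ¶7 makes ¶3 an essential term, and ¶3 is the provision held invalid; under ¶7, the entire Act is therefore void. No provision of the Act survives. ¶7 is among the inoperative provisions, so the answer is no.

No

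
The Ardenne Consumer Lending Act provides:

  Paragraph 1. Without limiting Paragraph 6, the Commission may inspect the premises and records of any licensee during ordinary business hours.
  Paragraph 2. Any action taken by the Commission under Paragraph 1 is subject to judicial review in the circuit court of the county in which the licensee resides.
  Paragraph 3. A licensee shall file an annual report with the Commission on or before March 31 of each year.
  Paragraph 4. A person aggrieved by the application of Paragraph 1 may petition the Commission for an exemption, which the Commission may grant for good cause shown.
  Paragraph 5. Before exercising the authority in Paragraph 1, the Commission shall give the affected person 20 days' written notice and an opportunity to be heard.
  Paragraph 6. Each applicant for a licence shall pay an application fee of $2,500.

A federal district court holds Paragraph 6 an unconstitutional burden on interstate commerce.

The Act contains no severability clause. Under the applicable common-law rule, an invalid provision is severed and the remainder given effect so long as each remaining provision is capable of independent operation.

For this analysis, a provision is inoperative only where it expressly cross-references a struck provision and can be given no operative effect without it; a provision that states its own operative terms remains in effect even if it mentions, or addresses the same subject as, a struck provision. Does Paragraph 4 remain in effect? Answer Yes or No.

Yes

Paragraph 6 is struck. Although Paragraph 1 refers to Paragraph 6, its operative terms do not depend on Paragraph 6, so it remains in effect. Nothing else in the Act is defined by reference to Paragraph 6. With no severability clause, the stated default rule severs what cannot stand and enforces each remaining provision that can operate on its own. That leaves Paragraph 1, Paragraph 2, Paragraph 3, Paragraph 4, and Paragraph 5 in effect. Paragraph 4 is among the surviving provisions, so the answer is yes.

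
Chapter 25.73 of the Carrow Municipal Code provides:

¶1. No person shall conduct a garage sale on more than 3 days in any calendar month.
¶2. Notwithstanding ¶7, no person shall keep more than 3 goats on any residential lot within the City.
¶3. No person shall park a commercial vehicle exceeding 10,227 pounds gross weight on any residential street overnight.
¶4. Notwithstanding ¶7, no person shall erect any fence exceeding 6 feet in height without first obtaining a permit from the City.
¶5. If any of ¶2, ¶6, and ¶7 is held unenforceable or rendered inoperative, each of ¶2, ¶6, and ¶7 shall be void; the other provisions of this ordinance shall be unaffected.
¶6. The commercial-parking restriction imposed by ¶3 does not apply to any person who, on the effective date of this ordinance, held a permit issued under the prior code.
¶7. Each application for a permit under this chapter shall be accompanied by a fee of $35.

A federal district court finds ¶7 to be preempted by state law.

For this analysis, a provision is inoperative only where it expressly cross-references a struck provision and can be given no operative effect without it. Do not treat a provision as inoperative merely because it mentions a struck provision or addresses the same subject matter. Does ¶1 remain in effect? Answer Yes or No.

Yes

¶7 is struck. Although ¶4 refers to ¶7, its operative terms do not depend on ¶7, so it remains in effect. Nothing else in the ordinance is defined by reference to ¶7. ¶5 declares ¶2, ¶6, and ¶7 mutually dependent; since one of them has fallen, all of them are of no effect. That brings down ¶2 and ¶6 as well. The remainder continues in force under ¶5. That leaves ¶1, ¶3, ¶4, and ¶5 in effect. ¶1 is among the surviving provisions, so the answer is yes.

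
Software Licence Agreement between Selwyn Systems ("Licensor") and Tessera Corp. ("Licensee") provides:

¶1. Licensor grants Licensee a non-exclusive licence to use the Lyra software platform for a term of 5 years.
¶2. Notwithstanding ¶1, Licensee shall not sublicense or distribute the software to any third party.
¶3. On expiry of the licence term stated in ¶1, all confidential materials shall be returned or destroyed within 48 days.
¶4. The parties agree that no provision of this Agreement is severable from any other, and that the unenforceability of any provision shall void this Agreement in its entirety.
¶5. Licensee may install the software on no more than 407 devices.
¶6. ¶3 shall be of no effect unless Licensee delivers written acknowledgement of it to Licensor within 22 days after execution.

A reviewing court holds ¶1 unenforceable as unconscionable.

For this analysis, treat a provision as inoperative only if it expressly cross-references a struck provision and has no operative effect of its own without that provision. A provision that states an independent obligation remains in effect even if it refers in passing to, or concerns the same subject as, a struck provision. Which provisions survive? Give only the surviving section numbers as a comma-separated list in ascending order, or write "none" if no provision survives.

none

¶1 is struck. ¶3 merely fixes the return obligation tied to ¶1; with ¶1 gone it has nothing to operate on and falls away. ¶6 operates only by reference to ¶3, so it falls with ¶3. ¶4 provides that the Agreement is not severable, so the invalidity of any one provision voids the entire Agreement. No provision of the Agreement survives.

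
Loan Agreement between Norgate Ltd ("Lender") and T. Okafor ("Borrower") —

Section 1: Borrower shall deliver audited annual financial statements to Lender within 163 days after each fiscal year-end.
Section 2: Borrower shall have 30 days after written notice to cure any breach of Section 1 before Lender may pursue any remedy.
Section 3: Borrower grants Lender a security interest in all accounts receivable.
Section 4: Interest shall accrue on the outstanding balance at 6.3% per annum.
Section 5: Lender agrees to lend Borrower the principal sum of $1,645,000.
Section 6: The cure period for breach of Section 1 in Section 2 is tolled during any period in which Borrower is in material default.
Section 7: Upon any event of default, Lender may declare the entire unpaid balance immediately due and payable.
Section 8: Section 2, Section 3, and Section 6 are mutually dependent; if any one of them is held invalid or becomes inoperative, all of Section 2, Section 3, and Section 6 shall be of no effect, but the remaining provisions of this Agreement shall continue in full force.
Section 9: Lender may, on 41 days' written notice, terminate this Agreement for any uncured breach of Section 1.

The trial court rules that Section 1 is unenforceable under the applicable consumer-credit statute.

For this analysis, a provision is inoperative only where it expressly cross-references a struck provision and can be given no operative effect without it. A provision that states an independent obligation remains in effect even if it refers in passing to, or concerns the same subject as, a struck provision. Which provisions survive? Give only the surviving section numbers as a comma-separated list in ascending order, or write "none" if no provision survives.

4, 5, 7, 8

Section 1 is struck. Section 2 operates only by reference to Section 1, so it falls with Section 1. Section 9 has no operative effect of its own apart from Section 1 and is therefore inoperative. Section 6 operates only by reference to Section 2, so it falls with Section 2. Section 8 declares Section 2, Section 3, and Section 6 mutually dependent; since one of them has fallen, all of them are of no effect. That brings down Section 3 as well. The remainder continues in force under Section 8. Section 4, Section 5, Section 7, and Section 8 remain in effect.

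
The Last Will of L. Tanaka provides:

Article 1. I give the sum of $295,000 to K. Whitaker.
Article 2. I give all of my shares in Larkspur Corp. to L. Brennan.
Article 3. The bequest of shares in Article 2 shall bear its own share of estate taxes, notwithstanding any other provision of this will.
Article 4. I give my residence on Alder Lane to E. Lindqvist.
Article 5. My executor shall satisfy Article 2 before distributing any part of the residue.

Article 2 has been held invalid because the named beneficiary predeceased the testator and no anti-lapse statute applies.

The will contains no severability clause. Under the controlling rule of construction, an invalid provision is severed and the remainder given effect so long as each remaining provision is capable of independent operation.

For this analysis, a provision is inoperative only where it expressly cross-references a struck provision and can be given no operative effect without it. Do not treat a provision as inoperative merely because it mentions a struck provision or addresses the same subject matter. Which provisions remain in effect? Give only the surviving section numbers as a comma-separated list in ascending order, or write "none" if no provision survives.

1, 4

Article 2 is struck. The only function of Article 3 is the tax charge on Article 2, so it cannot stand once Article 2 is removed. Article 5 merely fixes the priority direction for Article 2; with Article 2 gone it has nothing to operate on and falls away. Under the stated default rule, only provisions that cannot operate independently fall away; the rest are enforced. Article 1 and Article 4 remain in effect.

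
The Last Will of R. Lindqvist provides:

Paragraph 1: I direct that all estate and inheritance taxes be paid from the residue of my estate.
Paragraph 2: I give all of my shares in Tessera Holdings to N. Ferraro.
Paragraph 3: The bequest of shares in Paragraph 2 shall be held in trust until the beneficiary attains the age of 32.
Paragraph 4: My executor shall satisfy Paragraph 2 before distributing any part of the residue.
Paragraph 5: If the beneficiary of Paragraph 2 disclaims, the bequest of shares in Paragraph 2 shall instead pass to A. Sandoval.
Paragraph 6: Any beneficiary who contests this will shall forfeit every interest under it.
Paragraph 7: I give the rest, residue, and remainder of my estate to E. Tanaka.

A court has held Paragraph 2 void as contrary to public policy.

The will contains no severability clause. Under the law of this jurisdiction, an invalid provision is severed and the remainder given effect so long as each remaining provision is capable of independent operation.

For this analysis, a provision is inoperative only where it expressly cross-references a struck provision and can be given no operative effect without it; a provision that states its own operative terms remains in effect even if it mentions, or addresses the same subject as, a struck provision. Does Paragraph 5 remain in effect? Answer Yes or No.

No

Paragraph 2 is struck. Paragraph 3 operates only by reference to Paragraph 2, so it falls with Paragraph 2. Paragraph 4 has no operative effect of its own apart from Paragraph 2 and is therefore inoperative. Paragraph 5 has no operative effect of its own apart from Paragraph 2 and is therefore inoperative. Under the stated default rule, only provisions that cannot operate independently fall away; the rest are enforced. That leaves Paragraph 1, Paragraph 6, and Paragraph 7 in effect. Paragraph 5 is among the inoperative provisions, so the answer is no.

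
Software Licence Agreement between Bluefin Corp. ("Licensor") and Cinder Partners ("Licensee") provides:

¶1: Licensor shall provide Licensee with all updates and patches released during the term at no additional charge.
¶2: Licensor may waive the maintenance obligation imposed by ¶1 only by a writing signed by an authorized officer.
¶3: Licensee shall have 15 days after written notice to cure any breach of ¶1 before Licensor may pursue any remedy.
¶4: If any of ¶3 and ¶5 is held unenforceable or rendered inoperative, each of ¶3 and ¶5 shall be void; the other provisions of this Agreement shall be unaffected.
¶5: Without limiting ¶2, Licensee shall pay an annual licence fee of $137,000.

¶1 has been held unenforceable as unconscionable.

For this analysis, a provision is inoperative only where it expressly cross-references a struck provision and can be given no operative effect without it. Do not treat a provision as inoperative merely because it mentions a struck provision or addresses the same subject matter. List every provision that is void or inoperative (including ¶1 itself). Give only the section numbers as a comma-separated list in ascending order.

¶1 is struck. ¶2 operates only by reference to ¶1, so it falls with ¶1. The only function of ¶3 is the cure period for breach of ¶1, so it cannot stand once ¶1 is removed. ¶4 declares ¶3 and ¶5 mutually dependent; since one of them has fallen, all of them are of no effect. That brings down ¶5 as well. The remainder continues in force under ¶4. Only ¶4 remains in effect.

1, 2, 3, 5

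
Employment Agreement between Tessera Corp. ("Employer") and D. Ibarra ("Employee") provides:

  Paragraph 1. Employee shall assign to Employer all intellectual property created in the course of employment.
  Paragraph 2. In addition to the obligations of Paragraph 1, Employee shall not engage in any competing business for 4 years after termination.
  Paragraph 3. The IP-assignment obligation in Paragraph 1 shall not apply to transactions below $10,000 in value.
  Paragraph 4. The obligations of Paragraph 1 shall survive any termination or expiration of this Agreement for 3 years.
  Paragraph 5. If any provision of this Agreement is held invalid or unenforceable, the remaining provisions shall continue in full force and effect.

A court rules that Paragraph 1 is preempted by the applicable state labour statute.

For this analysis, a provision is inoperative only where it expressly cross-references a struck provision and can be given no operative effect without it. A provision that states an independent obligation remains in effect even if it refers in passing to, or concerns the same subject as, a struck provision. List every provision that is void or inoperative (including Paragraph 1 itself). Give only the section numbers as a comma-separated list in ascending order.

1, 3, 4

Paragraph 1 is struck. Paragraph 3 does nothing except set the carve-out from the IP-assignment obligation by reference to Paragraph 1; with Paragraph 1 gone it has no independent effect and is inoperative. Paragraph 4 operates only by reference to Paragraph 1, so it falls with Paragraph 1. Paragraph 2 mentions Paragraph 1 but its own obligation stands independently of Paragraph 1, so Paragraph 2 is not affected. Under the severability clause in Paragraph 5, the remaining provisions continue in force. That leaves Paragraph 2 and Paragraph 5 in effect.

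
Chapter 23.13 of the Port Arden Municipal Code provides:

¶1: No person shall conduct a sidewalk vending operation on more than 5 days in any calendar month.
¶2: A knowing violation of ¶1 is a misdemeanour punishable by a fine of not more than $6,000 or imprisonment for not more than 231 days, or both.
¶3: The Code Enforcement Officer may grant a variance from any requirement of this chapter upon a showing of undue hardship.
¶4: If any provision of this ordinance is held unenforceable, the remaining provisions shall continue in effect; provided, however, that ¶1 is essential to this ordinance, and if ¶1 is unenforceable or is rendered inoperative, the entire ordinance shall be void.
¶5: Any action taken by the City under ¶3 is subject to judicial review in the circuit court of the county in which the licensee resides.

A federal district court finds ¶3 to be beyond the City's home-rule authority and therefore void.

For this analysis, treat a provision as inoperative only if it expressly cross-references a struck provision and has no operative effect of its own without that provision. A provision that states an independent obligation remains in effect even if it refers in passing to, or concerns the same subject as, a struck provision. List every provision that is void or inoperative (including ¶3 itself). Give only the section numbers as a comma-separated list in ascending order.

¶3 is struck. ¶5 merely fixes the judicial-review right for ¶3; with ¶3 gone it has nothing to operate on and falls away. ¶4 makes ¶1 an essential term, but ¶1 is unaffected, so the severability proviso in ¶4 preserves the remaining provisions. ¶1, ¶2, and ¶4 remain in effect.

3, 5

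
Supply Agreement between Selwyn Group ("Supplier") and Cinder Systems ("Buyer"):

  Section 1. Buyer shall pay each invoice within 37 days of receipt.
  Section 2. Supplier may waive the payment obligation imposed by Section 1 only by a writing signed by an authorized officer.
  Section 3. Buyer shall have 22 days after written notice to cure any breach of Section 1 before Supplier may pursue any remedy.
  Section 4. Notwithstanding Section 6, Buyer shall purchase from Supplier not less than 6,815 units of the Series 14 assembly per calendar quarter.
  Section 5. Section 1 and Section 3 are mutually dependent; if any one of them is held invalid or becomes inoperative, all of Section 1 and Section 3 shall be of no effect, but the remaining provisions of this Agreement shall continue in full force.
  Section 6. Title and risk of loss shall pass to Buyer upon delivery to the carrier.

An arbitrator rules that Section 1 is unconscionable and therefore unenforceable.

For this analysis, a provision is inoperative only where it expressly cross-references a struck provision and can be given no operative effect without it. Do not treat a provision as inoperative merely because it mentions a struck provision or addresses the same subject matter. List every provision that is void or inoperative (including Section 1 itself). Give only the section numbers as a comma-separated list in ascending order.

Section 1 is struck. The only function of Section 2 is the waiver condition for Section 1, so it cannot stand once Section 1 is removed. Section 3 operates only by reference to Section 1, so it falls with Section 1. Section 5 declares Section 1 and Section 3 mutually dependent; since one of them has fallen, all of them are of no effect. The remainder continues in force under Section 5. That leaves Section 4, Section 5, and Section 6 in effect.

1, 2, 3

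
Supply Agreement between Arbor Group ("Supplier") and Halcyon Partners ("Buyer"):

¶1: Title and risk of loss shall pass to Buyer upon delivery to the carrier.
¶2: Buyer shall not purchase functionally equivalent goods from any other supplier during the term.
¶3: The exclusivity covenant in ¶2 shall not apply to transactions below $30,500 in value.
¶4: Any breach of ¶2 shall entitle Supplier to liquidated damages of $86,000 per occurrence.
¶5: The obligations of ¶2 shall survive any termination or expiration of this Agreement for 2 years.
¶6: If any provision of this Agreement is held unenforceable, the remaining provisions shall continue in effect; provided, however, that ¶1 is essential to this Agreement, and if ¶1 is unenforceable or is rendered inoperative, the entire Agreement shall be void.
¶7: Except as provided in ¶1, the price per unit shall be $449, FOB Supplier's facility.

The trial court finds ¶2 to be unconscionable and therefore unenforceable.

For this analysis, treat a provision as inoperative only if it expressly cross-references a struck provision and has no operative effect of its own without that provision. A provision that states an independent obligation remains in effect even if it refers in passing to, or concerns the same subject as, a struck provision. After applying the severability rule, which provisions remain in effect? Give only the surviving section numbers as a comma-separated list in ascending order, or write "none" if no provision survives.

1, 6, 7

¶2 is struck. ¶3 does nothing except set the carve-out from the exclusivity covenant by reference to ¶2; with ¶2 gone it has no independent effect and is inoperative. The whole of ¶4 is the liquidated-damages amount, defined by reference to ¶2, so ¶4 cannot stand once ¶2 is removed. ¶5 operates only by reference to ¶2, so it falls with ¶2. ¶6 makes ¶1 an essential term, but ¶1 is unaffected, so the severability proviso in ¶6 preserves the remaining provisions. ¶1, ¶6, and ¶7 remain in effect.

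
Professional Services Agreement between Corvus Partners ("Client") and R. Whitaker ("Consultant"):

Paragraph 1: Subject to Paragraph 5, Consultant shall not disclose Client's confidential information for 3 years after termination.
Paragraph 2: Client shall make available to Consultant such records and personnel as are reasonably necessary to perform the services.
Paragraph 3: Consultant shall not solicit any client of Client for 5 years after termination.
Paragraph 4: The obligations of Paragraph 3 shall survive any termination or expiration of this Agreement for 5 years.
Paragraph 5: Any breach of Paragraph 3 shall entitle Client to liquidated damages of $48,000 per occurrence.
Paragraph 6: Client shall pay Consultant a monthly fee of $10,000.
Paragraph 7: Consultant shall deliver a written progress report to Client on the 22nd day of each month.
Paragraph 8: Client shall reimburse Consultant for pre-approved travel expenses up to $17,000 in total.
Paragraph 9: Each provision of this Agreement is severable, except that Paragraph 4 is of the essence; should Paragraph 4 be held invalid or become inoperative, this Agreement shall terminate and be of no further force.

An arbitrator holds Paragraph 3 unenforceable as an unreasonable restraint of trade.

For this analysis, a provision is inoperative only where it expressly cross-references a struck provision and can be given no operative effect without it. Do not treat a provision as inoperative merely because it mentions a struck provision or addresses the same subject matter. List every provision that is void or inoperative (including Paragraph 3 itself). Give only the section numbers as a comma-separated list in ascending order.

1, 2, 3, 4, 5, 6, 7, 8, 9

Paragraph 3 is struck. The only function of Paragraph 4 is the survival period for Paragraph 3, so it cannot stand once Paragraph 3 is removed. Paragraph 5 does nothing except set the liquidated-damages amount by reference to Paragraph 3; with Paragraph 3 gone it has no independent effect and is inoperative. Paragraph 9 makes Paragraph 4 an essential term, and Paragraph 4 has been rendered inoperative by the cascade; under Paragraph 9, the entire Agreement is therefore void. No provision of the Agreement survives.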